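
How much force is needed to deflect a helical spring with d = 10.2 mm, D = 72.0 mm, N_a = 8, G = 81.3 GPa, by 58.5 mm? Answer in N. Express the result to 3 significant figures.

k = Gd⁴/(8D³N_a) = (81.3×10³)(10.2⁴)/(8·72.0³·8) = 36.84 N/mm
F = k·δ = 36.84 × 58.5 = 2155.1 N

2160 N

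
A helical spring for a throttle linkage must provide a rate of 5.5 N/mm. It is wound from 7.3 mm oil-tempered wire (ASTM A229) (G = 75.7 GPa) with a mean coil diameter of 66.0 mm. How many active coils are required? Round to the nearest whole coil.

17

N_a = Gd⁴/(8D³k) = (75.7×10³ × 7.3⁴)/(8 × 66.0³ × 5.5)
    = 2.14975e+08 / 1.26498e+07 = 16.99 → 17 coils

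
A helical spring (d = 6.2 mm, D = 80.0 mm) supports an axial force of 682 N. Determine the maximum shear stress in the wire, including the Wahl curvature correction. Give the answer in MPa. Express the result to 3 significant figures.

Spring index C = D/d = 80.0/6.2 = 12.9032
K_W = (4C−1)/(4C−4) + 0.615/C = 50.613/47.613 + 0.0477 = 1.1107
τ₀ = 8FD/(πd³) = 8·682·80.0/(π·6.2³) = 436480/748.73 = 582.96 MPa
τ_max = K·τ₀ = 1.1107 × 582.96 = 647.48 MPa

647 MPa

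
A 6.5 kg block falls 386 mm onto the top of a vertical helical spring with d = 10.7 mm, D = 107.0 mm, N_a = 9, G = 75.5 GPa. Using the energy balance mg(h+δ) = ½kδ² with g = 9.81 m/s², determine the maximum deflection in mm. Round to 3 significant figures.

72.2 mm

k = Gd⁴/(8D³N_a) = (75.5×10³)(10.7⁴)/(8·107.0³·9) = 11.22 N/mm
W = mg = 6.5 × 9.81 = 63.765 N
½kδ² − Wδ − Wh = 0 → δ = (W + √(W² + 2kWh))/k
δ = (63.765 + √(4066 + 552329))/11.22 = (63.765 + 745.92)/11.22 = 72.163 mm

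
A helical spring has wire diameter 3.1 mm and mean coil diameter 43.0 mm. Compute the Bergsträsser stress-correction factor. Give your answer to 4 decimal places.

C = D/d = 43.0/3.1 = 13.8710
K_B = (4C+2)/(4C−3) = 57.484/52.484 = 1.0953

1.0953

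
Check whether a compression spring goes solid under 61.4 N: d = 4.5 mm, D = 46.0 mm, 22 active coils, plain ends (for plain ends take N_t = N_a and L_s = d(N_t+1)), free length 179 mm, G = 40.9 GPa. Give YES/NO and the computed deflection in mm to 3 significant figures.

k = Gd⁴/(8D³N_a) = (40.9×10³)(4.5⁴)/(8·46.0³·22) = 0.97901 N/mm
N_t = 22; L_s = 4.5·23 = 103.5 mm; δ_solid = L₀ − L_s = 179 − 103.5 = 75.5 mm
δ = F/k = 61.4/0.97901 = 62.716 mm
δ < δ_solid → spring does not go solid

NO, δ = 62.7 mm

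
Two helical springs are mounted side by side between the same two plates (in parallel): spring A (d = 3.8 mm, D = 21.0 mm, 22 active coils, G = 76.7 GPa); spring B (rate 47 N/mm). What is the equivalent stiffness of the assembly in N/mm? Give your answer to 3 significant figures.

56.8 N/mm

k_A = Gd⁴/(8D³N_a) = (76.7×10³)(3.8⁴)/(8·21.0³·22) = 9.812 N/mm
Parallel: k_eq = 9.812 + 47 = 56.812 N/mm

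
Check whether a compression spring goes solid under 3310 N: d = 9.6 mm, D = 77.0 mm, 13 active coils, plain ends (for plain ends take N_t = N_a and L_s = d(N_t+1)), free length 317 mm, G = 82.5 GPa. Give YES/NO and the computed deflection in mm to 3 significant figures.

k = Gd⁴/(8D³N_a) = (82.5×10³)(9.6⁴)/(8·77.0³·13) = 14.758 N/mm
N_t = 13; L_s = 9.6·14 = 134.4 mm; δ_solid = L₀ − L_s = 317 − 134.4 = 182.6 mm
δ = F/k = 3310/14.758 = 224.28 mm
δ ≥ δ_solid → spring goes solid

YES, δ = 224 mm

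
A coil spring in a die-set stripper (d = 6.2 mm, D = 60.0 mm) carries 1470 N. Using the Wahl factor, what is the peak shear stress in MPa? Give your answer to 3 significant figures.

Spring index C = D/d = 60.0/6.2 = 9.6774
K_W = (4C−1)/(4C−4) + 0.615/C = 37.710/34.710 + 0.0635 = 1.1500
τ₀ = 8FD/(πd³) = 8·1470·60.0/(π·6.2³) = 705600/748.73 = 942.4 MPa
τ_max = K·τ₀ = 1.1500 × 942.4 = 1083.7 MPa

1080 MPa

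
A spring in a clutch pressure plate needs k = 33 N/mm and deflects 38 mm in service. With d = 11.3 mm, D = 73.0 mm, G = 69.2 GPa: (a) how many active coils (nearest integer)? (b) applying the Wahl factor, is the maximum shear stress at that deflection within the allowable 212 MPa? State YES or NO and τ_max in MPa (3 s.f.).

N_a = Gd⁴/(8D³k) = (69.2×10³)(11.3⁴)/(8·73.0³·33) = 10.99 → N_a = 11
Actual rate k = Gd⁴/(8D³·11) = 32.959 N/mm
Working load F = kδ = 32.959·38 = 1252.4 N
C = 73.0/11.3 = 6.4602; K_W = (4C−1)/(4C−4)+0.615/C = 1.2326
τ_max = K_W·8FD/(πd³) = 1.2326·161.35 = 198.88 MPa
τ_max ≤ 212 MPa → acceptable

(a) 11 coils; (b) YES, τ_max = 199 MPa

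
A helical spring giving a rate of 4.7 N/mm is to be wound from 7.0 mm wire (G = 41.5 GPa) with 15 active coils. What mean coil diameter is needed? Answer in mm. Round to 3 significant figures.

D = (Gd⁴/(8N_a·k))^(1/3) = (41.5×10³·7.0⁴/(8·15·4.7))^(1/3)
  = (176669)^(1/3) = 56.1117 mm

56.1 mm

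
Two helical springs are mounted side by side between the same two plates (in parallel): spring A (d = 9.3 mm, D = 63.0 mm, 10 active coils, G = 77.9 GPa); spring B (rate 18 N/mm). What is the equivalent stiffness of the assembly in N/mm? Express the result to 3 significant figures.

k_A = Gd⁴/(8D³N_a) = (77.9×10³)(9.3⁴)/(8·63.0³·10) = 29.131 N/mm
Parallel: k_eq = 29.131 + 18 = 47.131 N/mm

47.1 N/mm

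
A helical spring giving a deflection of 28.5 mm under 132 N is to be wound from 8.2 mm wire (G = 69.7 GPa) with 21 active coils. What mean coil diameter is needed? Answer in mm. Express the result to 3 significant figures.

Required rate k = F/δ = 132/28.5 = 4.6316 N/mm
D = (Gd⁴/(8N_a·k))^(1/3) = (69.7×10³·8.2⁴/(8·21·4.6316))^(1/3)
  = (404995)^(1/3) = 73.9861 mm

74.0 mm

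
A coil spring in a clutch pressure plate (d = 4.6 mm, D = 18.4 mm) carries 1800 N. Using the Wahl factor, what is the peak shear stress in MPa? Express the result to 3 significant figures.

Spring index C = D/d = 18.4/4.6 = 4.0000
K_W = (4C−1)/(4C−4) + 0.615/C = 15.000/12.000 + 0.1537 = 1.4038
τ₀ = 8FD/(πd³) = 8·1800·18.4/(π·4.6³) = 264960/305.79 = 866.48 MPa
τ_max = K·τ₀ = 1.4038 × 866.48 = 1216.3 MPa

1220 MPa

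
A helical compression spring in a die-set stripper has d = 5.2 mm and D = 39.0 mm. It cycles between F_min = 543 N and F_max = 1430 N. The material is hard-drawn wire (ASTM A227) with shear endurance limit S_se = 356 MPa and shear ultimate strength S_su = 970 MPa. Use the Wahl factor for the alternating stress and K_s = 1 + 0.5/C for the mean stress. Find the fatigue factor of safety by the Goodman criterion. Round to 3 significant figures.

0.550

C = D/d = 39.0/5.2 = 7.5000; K_W = (4C−1)/(4C−4)+0.615/C = 1.1974; K_s = 1+0.5/C = 1.0667
F_a = (F_max−F_min)/2 = 443.5 N; F_m = (F_max+F_min)/2 = 986.5 N
τ_a = K_W·8F_aD/(πd³) = 1.1974 × 313.25 = 375.08 MPa
τ_m = K_s·8F_mD/(πd³) = 1.0667 × 696.77 = 743.23 MPa
Goodman: 1/n_f = τ_a/S_se + τ_m/S_su = 375.08/356 + 743.23/970 = 1.05359 + 0.76621 = 1.8198
n_f = 1/1.8198 = 0.5495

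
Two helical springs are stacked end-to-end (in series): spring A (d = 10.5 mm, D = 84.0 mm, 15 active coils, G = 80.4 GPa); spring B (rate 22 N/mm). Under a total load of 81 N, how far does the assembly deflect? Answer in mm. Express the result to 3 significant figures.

9.58 mm

k_A = Gd⁴/(8D³N_a) = (80.4×10³)(10.5⁴)/(8·84.0³·15) = 13.74 N/mm
Series: 1/k_eq = 1/13.74 + 1/22 = 0.11823; k_eq = 8.4578 N/mm
δ = F/k_eq = 81/8.4578 = 9.5769 mm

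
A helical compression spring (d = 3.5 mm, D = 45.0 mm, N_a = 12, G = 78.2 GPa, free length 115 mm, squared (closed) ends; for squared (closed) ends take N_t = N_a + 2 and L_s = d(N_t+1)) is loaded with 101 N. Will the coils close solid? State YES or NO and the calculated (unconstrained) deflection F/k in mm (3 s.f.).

YES, δ = 75.3 mm

k = Gd⁴/(8D³N_a) = (78.2×10³)(3.5⁴)/(8·45.0³·12) = 1.3414 N/mm
N_t = 14; L_s = 3.5·15 = 52.5 mm; δ_solid = L₀ − L_s = 115 − 52.5 = 62.5 mm
δ = F/k = 101/1.3414 = 75.292 mm
δ ≥ δ_solid → spring goes solid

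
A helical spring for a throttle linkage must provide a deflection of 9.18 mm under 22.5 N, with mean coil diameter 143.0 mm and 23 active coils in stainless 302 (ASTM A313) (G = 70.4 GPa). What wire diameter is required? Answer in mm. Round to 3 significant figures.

Required rate k = F/δ = 22.5/9.18 = 2.451 N/mm
d = (8D³N_a·k / G)^(1/4) = (8·143.0³·23·2.451 / (70.4×10³))^0.25
  = (18732)^0.25 = 11.6990 mm

11.7 mm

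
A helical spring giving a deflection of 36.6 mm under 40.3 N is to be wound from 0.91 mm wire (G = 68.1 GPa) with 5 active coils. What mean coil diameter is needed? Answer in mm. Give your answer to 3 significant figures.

Required rate k = F/δ = 40.3/36.6 = 1.1011 N/mm
D = (Gd⁴/(8N_a·k))^(1/3) = (68.1×10³·0.91⁴/(8·5·1.1011))^(1/3)
  = (1060.3)^(1/3) = 10.1971 mm

10.2 mm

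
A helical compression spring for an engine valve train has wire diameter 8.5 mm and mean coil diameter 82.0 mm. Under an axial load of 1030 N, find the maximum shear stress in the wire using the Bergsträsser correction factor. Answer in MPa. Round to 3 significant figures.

Spring index C = D/d = 82.0/8.5 = 9.6471
K_B = (4C+2)/(4C−3) = 40.588/35.588 = 1.1405
τ₀ = 8FD/(πd³) = 8·1030·82.0/(π·8.5³) = 675680/1929.3 = 350.21 MPa
τ_max = K·τ₀ = 1.1405 × 350.21 = 399.42 MPa

399 MPa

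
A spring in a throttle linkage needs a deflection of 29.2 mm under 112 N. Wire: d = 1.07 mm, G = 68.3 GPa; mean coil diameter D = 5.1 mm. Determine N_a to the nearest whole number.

Required rate k = F/δ = 112/29.2 = 3.8356 N/mm
N_a = Gd⁴/(8D³k) = (68.3×10³ × 1.07⁴)/(8 × 5.1³ × 3.8356)
    = 89527.4 / 4070.39 = 21.99 → 22 coils

22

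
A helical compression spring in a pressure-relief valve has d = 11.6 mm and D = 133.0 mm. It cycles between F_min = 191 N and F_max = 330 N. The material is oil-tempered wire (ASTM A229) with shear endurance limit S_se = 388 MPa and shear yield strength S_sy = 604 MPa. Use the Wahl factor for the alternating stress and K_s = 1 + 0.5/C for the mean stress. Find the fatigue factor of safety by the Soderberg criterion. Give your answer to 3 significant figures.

C = D/d = 133.0/11.6 = 11.4655; K_W = (4C−1)/(4C−4)+0.615/C = 1.1253; K_s = 1+0.5/C = 1.0436
F_a = (F_max−F_min)/2 = 69.5 N; F_m = (F_max+F_min)/2 = 260.5 N
τ_a = K_W·8F_aD/(πd³) = 1.1253 × 15.08 = 16.97 MPa
τ_m = K_s·8F_mD/(πd³) = 1.0436 × 56.523 = 58.988 MPa
Soderberg: 1/n_f = τ_a/S_se + τ_m/S_sy = 16.97/388 + 58.988/604 = 0.04374 + 0.09766 = 0.1414
n_f = 1/0.1414 = 7.072

7.07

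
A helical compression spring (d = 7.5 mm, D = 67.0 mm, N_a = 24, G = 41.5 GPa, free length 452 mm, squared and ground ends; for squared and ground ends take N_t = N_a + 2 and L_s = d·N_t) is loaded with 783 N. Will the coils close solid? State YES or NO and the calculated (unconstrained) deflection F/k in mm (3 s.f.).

k = Gd⁴/(8D³N_a) = (41.5×10³)(7.5⁴)/(8·67.0³·24) = 2.2739 N/mm
N_t = 26; L_s = 7.5·26 = 195 mm; δ_solid = L₀ − L_s = 452 − 195 = 257 mm
δ = F/k = 783/2.2739 = 344.35 mm
δ ≥ δ_solid → spring goes solid

YES, δ = 344 mm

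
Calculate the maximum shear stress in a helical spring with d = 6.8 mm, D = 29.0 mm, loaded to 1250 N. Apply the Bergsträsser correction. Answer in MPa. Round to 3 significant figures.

398 MPa

Spring index C = D/d = 29.0/6.8 = 4.2647
K_B = (4C+2)/(4C−3) = 19.059/14.059 = 1.3556
τ₀ = 8FD/(πd³) = 8·1250·29.0/(π·6.8³) = 290000/987.82 = 293.58 MPa
τ_max = K·τ₀ = 1.3556 × 293.58 = 397.99 MPa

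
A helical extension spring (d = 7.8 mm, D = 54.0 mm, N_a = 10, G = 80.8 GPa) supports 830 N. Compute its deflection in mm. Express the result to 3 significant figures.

35.0 mm

k = Gd⁴/(8D³N_a) = (80.8×10³)(7.8⁴)/(8·54.0³·10) = 23.742 N/mm
δ = F/k = 830 / 23.742 = 34.959 mm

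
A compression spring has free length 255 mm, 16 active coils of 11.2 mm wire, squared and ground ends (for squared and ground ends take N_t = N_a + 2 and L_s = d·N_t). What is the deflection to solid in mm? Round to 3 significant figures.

53.4 mm

N_t = 18; L_s = 11.2·18 = 201.6 mm
δ_solid = L₀ − L_s = 255 − 201.6 = 53.4 mm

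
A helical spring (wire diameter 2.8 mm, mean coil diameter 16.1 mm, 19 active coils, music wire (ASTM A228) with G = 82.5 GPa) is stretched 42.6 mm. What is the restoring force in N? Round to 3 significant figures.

341 N

k = Gd⁴/(8D³N_a) = (82.5×10³)(2.8⁴)/(8·16.1³·19) = 7.994 N/mm
F = k·δ = 7.994 × 42.6 = 340.54 N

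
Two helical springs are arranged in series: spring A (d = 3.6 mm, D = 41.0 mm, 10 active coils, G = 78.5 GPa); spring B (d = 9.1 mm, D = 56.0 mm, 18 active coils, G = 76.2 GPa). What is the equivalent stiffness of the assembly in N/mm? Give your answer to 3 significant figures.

k_A = Gd⁴/(8D³N_a) = (78.5×10³)(3.6⁴)/(8·41.0³·10) = 2.3913 N/mm
k_B = Gd⁴/(8D³N_a) = (76.2×10³)(9.1⁴)/(8·56.0³·18) = 20.663 N/mm
Series: 1/k_eq = 1/2.3913 + 1/20.663 = 0.46657; k_eq = 2.1433 N/mm

2.14 N/mm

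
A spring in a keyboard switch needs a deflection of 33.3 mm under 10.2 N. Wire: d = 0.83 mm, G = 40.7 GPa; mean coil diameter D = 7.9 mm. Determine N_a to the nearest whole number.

16

Required rate k = F/δ = 10.2/33.3 = 0.30631 N/mm
N_a = Gd⁴/(8D³k) = (40.7×10³ × 0.83⁴)/(8 × 7.9³ × 0.30631)
    = 19315.5 / 1208.17 = 15.99 → 16 coils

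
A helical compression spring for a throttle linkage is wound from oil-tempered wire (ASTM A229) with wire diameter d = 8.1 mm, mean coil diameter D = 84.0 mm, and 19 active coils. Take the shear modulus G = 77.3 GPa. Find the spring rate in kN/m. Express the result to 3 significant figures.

3.69 kN/m

k = Gd⁴/(8D³N_a) = (77.3×10³ × 8.1⁴) / (8 × 84.0³ × 19)
  = 3.32751e+08 / 9.0091e+07 = 3.6935 N/mm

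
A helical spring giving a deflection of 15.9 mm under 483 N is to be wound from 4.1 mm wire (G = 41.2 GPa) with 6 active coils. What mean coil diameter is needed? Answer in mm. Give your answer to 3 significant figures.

20.0 mm

Required rate k = F/δ = 483/15.9 = 30.377 N/mm
D = (Gd⁴/(8N_a·k))^(1/3) = (41.2×10³·4.1⁴/(8·6·30.377))^(1/3)
  = (7984.38)^(1/3) = 19.9870 mm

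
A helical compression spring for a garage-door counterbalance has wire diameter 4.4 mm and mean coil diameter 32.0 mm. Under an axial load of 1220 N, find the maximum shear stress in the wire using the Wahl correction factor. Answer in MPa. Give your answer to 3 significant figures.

1410 MPa

Spring index C = D/d = 32.0/4.4 = 7.2727
K_W = (4C−1)/(4C−4) + 0.615/C = 28.091/25.091 + 0.0846 = 1.2041
τ₀ = 8FD/(πd³) = 8·1220·32.0/(π·4.4³) = 312320/267.61 = 1167.1 MPa
τ_max = K·τ₀ = 1.2041 × 1167.1 = 1405.3 MPa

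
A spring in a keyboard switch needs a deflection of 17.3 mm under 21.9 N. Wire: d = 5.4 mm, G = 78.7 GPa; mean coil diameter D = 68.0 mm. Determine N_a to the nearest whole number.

21

Required rate k = F/δ = 21.9/17.3 = 1.2659 N/mm
N_a = Gd⁴/(8D³k) = (78.7×10³ × 5.4⁴)/(8 × 68.0³ × 1.2659)
    = 6.69191e+07 / 3.18431e+06 = 21.02 → 21 coils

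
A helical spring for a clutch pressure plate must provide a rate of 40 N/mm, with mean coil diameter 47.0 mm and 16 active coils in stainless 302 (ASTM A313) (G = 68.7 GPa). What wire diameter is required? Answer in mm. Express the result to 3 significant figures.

d = (8D³N_a·k / G)^(1/4) = (8·47.0³·16·40 / (68.7×10³))^0.25
  = (7737.6)^0.25 = 9.3789 mm

9.38 mm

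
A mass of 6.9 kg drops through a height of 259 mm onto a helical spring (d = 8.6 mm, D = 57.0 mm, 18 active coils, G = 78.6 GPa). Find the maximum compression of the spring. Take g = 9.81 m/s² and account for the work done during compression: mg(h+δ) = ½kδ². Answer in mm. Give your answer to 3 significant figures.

51.0 mm

k = Gd⁴/(8D³N_a) = (78.6×10³)(8.6⁴)/(8·57.0³·18) = 16.122 N/mm
W = mg = 6.9 × 9.81 = 67.689 N
½kδ² − Wδ − Wh = 0 → δ = (W + √(W² + 2kWh))/k
δ = (67.689 + √(4581.8 + 565298))/16.122 = (67.689 + 754.9)/16.122 = 51.022 mm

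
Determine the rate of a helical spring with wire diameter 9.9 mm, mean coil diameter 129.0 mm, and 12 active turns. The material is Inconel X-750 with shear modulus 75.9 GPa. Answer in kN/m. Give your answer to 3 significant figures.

3.54 kN/m

k = Gd⁴/(8D³N_a) = (75.9×10³ × 9.9⁴) / (8 × 129.0³ × 12)
  = 7.29092e+08 / 2.06082e+08 = 3.5379 N/mm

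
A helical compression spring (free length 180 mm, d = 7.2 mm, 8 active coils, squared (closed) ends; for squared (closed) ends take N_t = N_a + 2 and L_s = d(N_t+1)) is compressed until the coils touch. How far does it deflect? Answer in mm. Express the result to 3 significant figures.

N_t = 10; L_s = 7.2·11 = 79.2 mm
δ_solid = L₀ − L_s = 180 − 79.2 = 100.8 mm

101 mm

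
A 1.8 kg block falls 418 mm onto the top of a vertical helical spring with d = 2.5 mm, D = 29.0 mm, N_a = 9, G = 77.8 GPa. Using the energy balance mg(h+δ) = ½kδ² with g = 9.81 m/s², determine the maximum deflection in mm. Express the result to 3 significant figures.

103 mm

k = Gd⁴/(8D³N_a) = (77.8×10³)(2.5⁴)/(8·29.0³·9) = 1.7307 N/mm
W = mg = 1.8 × 9.81 = 17.658 N
½kδ² − Wδ − Wh = 0 → δ = (W + √(W² + 2kWh))/k
δ = (17.658 + √(311.8 + 25548.2))/1.7307 = (17.658 + 160.81)/1.7307 = 103.12 mm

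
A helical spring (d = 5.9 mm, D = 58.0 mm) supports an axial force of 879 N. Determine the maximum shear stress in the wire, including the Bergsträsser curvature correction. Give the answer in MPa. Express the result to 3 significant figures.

Spring index C = D/d = 58.0/5.9 = 9.8305
K_B = (4C+2)/(4C−3) = 41.322/36.322 = 1.1377
τ₀ = 8FD/(πd³) = 8·879·58.0/(π·5.9³) = 407856/645.22 = 632.12 MPa
τ_max = K·τ₀ = 1.1377 × 632.12 = 719.14 MPa

719 MPa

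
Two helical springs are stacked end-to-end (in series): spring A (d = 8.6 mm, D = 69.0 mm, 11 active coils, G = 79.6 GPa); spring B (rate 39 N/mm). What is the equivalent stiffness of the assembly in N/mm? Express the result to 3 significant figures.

k_A = Gd⁴/(8D³N_a) = (79.6×10³)(8.6⁴)/(8·69.0³·11) = 15.062 N/mm
Series: 1/k_eq = 1/15.062 + 1/39 = 0.092034; k_eq = 10.866 N/mm

10.9 N/mm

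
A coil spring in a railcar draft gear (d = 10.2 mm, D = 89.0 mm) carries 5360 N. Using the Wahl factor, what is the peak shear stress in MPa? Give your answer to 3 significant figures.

Spring index C = D/d = 89.0/10.2 = 8.7255
K_W = (4C−1)/(4C−4) + 0.615/C = 33.902/30.902 + 0.0705 = 1.1676
τ₀ = 8FD/(πd³) = 8·5360·89.0/(π·10.2³) = 3.81632e+06/3333.9 = 1144.7 MPa
τ_max = K·τ₀ = 1.1676 × 1144.7 = 1336.5 MPa

1340 MPa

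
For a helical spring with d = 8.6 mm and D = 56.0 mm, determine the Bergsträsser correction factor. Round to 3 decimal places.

C = D/d = 56.0/8.6 = 6.5116
K_B = (4C+2)/(4C−3) = 28.047/23.047 = 1.2170

1.217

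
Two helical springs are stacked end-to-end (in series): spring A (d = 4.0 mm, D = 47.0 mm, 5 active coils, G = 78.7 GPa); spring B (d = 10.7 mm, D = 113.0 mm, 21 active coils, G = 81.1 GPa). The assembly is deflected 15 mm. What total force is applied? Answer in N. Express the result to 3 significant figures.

k_A = Gd⁴/(8D³N_a) = (78.7×10³)(4.0⁴)/(8·47.0³·5) = 4.8513 N/mm
k_B = Gd⁴/(8D³N_a) = (81.1×10³)(10.7⁴)/(8·113.0³·21) = 4.3854 N/mm
Series: 1/k_eq = 1/4.8513 + 1/4.3854 = 0.43416; k_eq = 2.3033 N/mm
F = k_eq·δ = 2.3033·15 = 34.55 N

34.5 N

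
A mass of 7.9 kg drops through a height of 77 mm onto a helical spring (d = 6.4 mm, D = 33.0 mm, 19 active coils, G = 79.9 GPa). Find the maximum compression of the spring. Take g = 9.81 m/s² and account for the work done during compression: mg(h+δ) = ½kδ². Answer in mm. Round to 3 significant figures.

k = Gd⁴/(8D³N_a) = (79.9×10³)(6.4⁴)/(8·33.0³·19) = 24.54 N/mm
W = mg = 7.9 × 9.81 = 77.499 N
½kδ² − Wδ − Wh = 0 → δ = (W + √(W² + 2kWh))/k
δ = (77.499 + √(6006.1 + 292886))/24.54 = (77.499 + 546.71)/24.54 = 25.436 mm

25.4 mm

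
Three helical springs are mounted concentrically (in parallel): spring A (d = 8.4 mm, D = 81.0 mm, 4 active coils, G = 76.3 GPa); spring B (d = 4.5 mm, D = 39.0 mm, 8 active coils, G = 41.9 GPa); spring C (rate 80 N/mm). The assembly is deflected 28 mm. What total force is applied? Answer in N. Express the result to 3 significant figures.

2990 N

k_A = Gd⁴/(8D³N_a) = (76.3×10³)(8.4⁴)/(8·81.0³·4) = 22.338 N/mm
k_B = Gd⁴/(8D³N_a) = (41.9×10³)(4.5⁴)/(8·39.0³·8) = 4.5257 N/mm
Parallel: k_eq = 22.338 + 4.5257 + 80 = 106.86 N/mm
F = k_eq·δ = 106.86·28 = 2992.2 N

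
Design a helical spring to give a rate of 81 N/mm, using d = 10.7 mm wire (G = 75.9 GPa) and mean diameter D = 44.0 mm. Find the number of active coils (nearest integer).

18

N_a = Gd⁴/(8D³k) = (75.9×10³ × 10.7⁴)/(8 × 44.0³ × 81)
    = 9.94894e+08 / 5.51992e+07 = 18.02 → 18 coils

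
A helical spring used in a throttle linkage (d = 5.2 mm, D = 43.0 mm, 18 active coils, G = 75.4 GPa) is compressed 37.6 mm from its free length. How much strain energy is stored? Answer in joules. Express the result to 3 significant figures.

k = Gd⁴/(8D³N_a) = (75.4×10³)(5.2⁴)/(8·43.0³·18) = 4.8152 N/mm
U = ½kδ² = 0.5 × 4.8152 × 37.6² = 3403.8 N·mm = 3.4038 J

3.40 J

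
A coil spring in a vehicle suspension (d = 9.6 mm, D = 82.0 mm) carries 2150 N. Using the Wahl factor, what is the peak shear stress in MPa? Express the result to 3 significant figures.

Spring index C = D/d = 82.0/9.6 = 8.5417
K_W = (4C−1)/(4C−4) + 0.615/C = 33.167/30.167 + 0.0720 = 1.1714
τ₀ = 8FD/(πd³) = 8·2150·82.0/(π·9.6³) = 1.4104e+06/2779.5 = 507.43 MPa
τ_max = K·τ₀ = 1.1714 × 507.43 = 594.43 MPa

594 MPa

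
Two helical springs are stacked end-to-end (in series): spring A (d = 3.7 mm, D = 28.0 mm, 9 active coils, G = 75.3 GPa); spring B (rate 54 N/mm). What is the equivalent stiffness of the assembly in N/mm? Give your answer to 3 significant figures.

k_A = Gd⁴/(8D³N_a) = (75.3×10³)(3.7⁴)/(8·28.0³·9) = 8.9288 N/mm
Series: 1/k_eq = 1/8.9288 + 1/54 = 0.13052; k_eq = 7.6619 N/mm

7.66 N/mm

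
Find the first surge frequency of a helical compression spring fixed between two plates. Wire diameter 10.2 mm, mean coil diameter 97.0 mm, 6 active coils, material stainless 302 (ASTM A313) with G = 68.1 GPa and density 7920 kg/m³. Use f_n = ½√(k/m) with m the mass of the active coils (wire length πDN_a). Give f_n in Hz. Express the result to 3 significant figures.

k = Gd⁴/(8D³N_a) = (68.1×10³)(10.2⁴)/(8·97.0³·6) = 16.826 N/mm = 16826 N/m
Wire length L = πDN_a = π·97.0·6 = 1828.4 mm
m = ρ·(πd²/4)·L = 7920 × 81.713×10⁻⁶ m² × 1.8284 m = 1.1833 kg
f_n = ½√(k/m) = 0.5·√(16826/1.1833) = 0.5·√(14220) = 59.624 Hz

59.6 Hz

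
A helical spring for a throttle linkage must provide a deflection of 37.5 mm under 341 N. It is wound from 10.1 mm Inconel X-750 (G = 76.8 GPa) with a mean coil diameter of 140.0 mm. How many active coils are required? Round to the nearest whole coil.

4

Required rate k = F/δ = 341/37.5 = 9.0933 N/mm
N_a = Gd⁴/(8D³k) = (76.8×10³ × 10.1⁴)/(8 × 140.0³ × 9.0933)
    = 7.99184e+08 / 1.99617e+08 = 4.004 → 4 coils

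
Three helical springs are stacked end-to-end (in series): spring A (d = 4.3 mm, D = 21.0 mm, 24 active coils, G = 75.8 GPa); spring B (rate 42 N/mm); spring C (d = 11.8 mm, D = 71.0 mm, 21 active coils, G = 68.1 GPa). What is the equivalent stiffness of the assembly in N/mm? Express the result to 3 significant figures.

k_A = Gd⁴/(8D³N_a) = (75.8×10³)(4.3⁴)/(8·21.0³·24) = 14.574 N/mm
k_C = Gd⁴/(8D³N_a) = (68.1×10³)(11.8⁴)/(8·71.0³·21) = 21.958 N/mm
Series: 1/k_eq = 1/14.574 + 1/42 + 1/21.958 = 0.13797; k_eq = 7.2482 N/mm

7.25 N/mm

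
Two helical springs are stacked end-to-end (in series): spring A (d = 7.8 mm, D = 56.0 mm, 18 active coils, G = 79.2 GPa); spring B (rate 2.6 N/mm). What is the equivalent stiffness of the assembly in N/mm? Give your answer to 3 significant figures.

k_A = Gd⁴/(8D³N_a) = (79.2×10³)(7.8⁴)/(8·56.0³·18) = 11.592 N/mm
Series: 1/k_eq = 1/11.592 + 1/2.6 = 0.47088; k_eq = 2.1237 N/mm

2.12 N/mm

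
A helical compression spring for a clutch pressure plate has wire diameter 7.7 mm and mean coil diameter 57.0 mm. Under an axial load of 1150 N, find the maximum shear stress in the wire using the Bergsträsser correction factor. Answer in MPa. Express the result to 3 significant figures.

434 MPa

Spring index C = D/d = 57.0/7.7 = 7.4026
K_B = (4C+2)/(4C−3) = 31.610/26.610 = 1.1879
τ₀ = 8FD/(πd³) = 8·1150·57.0/(π·7.7³) = 524400/1434.2 = 365.63 MPa
τ_max = K·τ₀ = 1.1879 × 365.63 = 434.33 MPa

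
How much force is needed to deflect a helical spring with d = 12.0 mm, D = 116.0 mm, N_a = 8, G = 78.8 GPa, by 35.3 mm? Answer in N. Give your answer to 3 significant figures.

k = Gd⁴/(8D³N_a) = (78.8×10³)(12.0⁴)/(8·116.0³·8) = 16.357 N/mm
F = k·δ = 16.357 × 35.3 = 577.39 N

577 N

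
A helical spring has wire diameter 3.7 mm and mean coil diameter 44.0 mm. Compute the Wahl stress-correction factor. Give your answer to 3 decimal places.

1.121

C = D/d = 44.0/3.7 = 11.8919
K_W = (4C−1)/(4C−4) + 0.615/C = 46.568/43.568 + 0.0517 = 1.1206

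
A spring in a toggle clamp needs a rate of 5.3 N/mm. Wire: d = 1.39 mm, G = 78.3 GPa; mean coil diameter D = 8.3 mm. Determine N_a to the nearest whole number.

12

N_a = Gd⁴/(8D³k) = (78.3×10³ × 1.39⁴)/(8 × 8.3³ × 5.3)
    = 292295 / 24243.8 = 12.06 → 12 coils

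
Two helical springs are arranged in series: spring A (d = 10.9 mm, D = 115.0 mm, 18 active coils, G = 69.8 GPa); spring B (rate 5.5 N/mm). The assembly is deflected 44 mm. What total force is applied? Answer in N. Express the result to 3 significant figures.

109 N

k_A = Gd⁴/(8D³N_a) = (69.8×10³)(10.9⁴)/(8·115.0³·18) = 4.4989 N/mm
Series: 1/k_eq = 1/4.4989 + 1/5.5 = 0.4041; k_eq = 2.4747 N/mm
F = k_eq·δ = 2.4747·44 = 108.89 N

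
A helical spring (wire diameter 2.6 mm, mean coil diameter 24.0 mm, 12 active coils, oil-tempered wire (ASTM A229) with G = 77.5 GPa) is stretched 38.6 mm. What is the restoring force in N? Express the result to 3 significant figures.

k = Gd⁴/(8D³N_a) = (77.5×10³)(2.6⁴)/(8·24.0³·12) = 2.6686 N/mm
F = k·δ = 2.6686 × 38.6 = 103.01 N

103 N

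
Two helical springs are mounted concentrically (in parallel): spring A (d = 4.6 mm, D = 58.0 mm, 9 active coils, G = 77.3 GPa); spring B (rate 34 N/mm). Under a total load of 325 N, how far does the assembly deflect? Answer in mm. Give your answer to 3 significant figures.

8.91 mm

k_A = Gd⁴/(8D³N_a) = (77.3×10³)(4.6⁴)/(8·58.0³·9) = 2.4637 N/mm
Parallel: k_eq = 2.4637 + 34 = 36.464 N/mm
δ = F/k_eq = 325/36.464 = 8.913 mm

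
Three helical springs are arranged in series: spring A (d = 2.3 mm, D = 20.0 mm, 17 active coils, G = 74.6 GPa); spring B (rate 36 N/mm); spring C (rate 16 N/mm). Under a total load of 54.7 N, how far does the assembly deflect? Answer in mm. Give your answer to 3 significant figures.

k_A = Gd⁴/(8D³N_a) = (74.6×10³)(2.3⁴)/(8·20.0³·17) = 1.9188 N/mm
Series: 1/k_eq = 1/1.9188 + 1/36 + 1/16 = 0.61145; k_eq = 1.6355 N/mm
δ = F/k_eq = 54.7/1.6355 = 33.446 mm

33.4 mm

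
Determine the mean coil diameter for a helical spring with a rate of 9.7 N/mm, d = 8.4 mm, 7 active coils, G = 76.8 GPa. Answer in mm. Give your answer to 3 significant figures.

89.0 mm

D = (Gd⁴/(8N_a·k))^(1/3) = (76.8×10³·8.4⁴/(8·7·9.7))^(1/3)
  = (703912)^(1/3) = 88.9555 mm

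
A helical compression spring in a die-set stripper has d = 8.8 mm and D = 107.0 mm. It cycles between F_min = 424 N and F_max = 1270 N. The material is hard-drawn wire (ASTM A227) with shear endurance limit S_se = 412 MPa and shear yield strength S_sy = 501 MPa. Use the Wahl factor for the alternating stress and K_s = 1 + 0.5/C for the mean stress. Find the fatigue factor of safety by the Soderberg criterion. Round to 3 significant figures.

0.860

C = D/d = 107.0/8.8 = 12.1591; K_W = (4C−1)/(4C−4)+0.615/C = 1.1178; K_s = 1+0.5/C = 1.0411
F_a = (F_max−F_min)/2 = 423 N; F_m = (F_max+F_min)/2 = 847 N
τ_a = K_W·8F_aD/(πd³) = 1.1178 × 169.13 = 189.05 MPa
τ_m = K_s·8F_mD/(πd³) = 1.0411 × 338.66 = 352.58 MPa
Soderberg: 1/n_f = τ_a/S_se + τ_m/S_sy = 189.05/412 + 352.58/501 = 0.45886 + 0.70376 = 1.1626
n_f = 1/1.1626 = 0.8601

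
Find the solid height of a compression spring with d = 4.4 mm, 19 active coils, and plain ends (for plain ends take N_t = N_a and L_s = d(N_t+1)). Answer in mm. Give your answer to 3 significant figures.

88.0 mm

plain ends: N_t = N_a = 19
L_s = d·(N_t+1) = 4.4 × 20 = 88 mm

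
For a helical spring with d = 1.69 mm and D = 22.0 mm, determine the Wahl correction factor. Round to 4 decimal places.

C = D/d = 22.0/1.69 = 13.0178
K_W = (4C−1)/(4C−4) + 0.615/C = 51.071/48.071 + 0.0472 = 1.1097

1.1097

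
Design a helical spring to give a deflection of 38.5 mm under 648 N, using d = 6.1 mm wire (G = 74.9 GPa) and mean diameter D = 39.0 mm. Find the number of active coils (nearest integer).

13

Required rate k = F/δ = 648/38.5 = 16.831 N/mm
N_a = Gd⁴/(8D³k) = (74.9×10³ × 6.1⁴)/(8 × 39.0³ × 16.831)
    = 1.03705e+08 / 7.98726e+06 = 12.98 → 13 coils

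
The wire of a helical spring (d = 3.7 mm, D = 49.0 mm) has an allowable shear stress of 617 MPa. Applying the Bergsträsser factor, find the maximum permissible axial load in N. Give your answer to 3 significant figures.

C = D/d = 49.0/3.7 = 13.2432
K_B = (4C+2)/(4C−3) = 54.973/49.973 = 1.1001
τ_max = K·8FD/(πd³) → F_max = τ_allow·πd³/(8DK)
F_max = 617·π·3.7³/(8·49.0·1.1001) = 98184/431.22 = 227.69 N

228 N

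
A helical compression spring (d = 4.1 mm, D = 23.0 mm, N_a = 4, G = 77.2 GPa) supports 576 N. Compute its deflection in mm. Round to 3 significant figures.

10.3 mm

k = Gd⁴/(8D³N_a) = (77.2×10³)(4.1⁴)/(8·23.0³·4) = 56.03 N/mm
δ = F/k = 576 / 56.03 = 10.28 mm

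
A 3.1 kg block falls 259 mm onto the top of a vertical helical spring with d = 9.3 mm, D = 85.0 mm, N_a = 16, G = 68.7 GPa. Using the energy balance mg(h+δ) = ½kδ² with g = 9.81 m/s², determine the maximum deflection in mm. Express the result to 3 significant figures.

k = Gd⁴/(8D³N_a) = (68.7×10³)(9.3⁴)/(8·85.0³·16) = 6.5377 N/mm
W = mg = 3.1 × 9.81 = 30.411 N
½kδ² − Wδ − Wh = 0 → δ = (W + √(W² + 2kWh))/k
δ = (30.411 + √(924.83 + 102987))/6.5377 = (30.411 + 322.35)/6.5377 = 53.959 mm

54.0 mm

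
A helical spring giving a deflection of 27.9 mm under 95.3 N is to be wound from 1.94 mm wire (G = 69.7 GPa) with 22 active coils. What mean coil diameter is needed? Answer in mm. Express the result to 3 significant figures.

11.8 mm

Required rate k = F/δ = 95.3/27.9 = 3.4158 N/mm
D = (Gd⁴/(8N_a·k))^(1/3) = (69.7×10³·1.94⁴/(8·22·3.4158))^(1/3)
  = (1642.25)^(1/3) = 11.7981 mm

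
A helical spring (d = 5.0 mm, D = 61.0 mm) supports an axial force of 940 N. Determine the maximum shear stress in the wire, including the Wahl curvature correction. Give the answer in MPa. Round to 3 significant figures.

1310 MPa

Spring index C = D/d = 61.0/5.0 = 12.2000
K_W = (4C−1)/(4C−4) + 0.615/C = 47.800/44.800 + 0.0504 = 1.1174
τ₀ = 8FD/(πd³) = 8·940·61.0/(π·5.0³) = 458720/392.7 = 1168.1 MPa
τ_max = K·τ₀ = 1.1174 × 1168.1 = 1305.2 MPa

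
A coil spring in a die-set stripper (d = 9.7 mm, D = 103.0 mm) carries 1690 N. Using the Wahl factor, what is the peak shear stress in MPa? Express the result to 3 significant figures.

Spring index C = D/d = 103.0/9.7 = 10.6186
K_W = (4C−1)/(4C−4) + 0.615/C = 41.474/38.474 + 0.0579 = 1.1359
τ₀ = 8FD/(πd³) = 8·1690·103.0/(π·9.7³) = 1.39256e+06/2867.2 = 485.68 MPa
τ_max = K·τ₀ = 1.1359 × 485.68 = 551.68 MPa

552 MPa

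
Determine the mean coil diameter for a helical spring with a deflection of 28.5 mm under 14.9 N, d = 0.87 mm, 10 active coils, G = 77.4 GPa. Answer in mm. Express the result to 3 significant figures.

Required rate k = F/δ = 14.9/28.5 = 0.52281 N/mm
D = (Gd⁴/(8N_a·k))^(1/3) = (77.4×10³·0.87⁴/(8·10·0.52281))^(1/3)
  = (1060.2)^(1/3) = 10.1968 mm

10.2 mm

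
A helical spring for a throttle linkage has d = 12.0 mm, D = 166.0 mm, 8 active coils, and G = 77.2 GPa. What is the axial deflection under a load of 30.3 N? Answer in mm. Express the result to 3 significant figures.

5.54 mm

k = Gd⁴/(8D³N_a) = (77.2×10³)(12.0⁴)/(8·166.0³·8) = 5.4681 N/mm
δ = F/k = 30.3 / 5.4681 = 5.5412 mm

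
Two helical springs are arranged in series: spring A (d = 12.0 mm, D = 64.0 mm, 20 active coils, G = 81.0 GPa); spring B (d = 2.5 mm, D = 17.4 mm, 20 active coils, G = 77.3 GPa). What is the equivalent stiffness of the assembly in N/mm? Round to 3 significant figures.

k_A = Gd⁴/(8D³N_a) = (81.0×10³)(12.0⁴)/(8·64.0³·20) = 40.045 N/mm
k_B = Gd⁴/(8D³N_a) = (77.3×10³)(2.5⁴)/(8·17.4³·20) = 3.5824 N/mm
Series: 1/k_eq = 1/40.045 + 1/3.5824 = 0.30412; k_eq = 3.2882 N/mm

3.29 N/mm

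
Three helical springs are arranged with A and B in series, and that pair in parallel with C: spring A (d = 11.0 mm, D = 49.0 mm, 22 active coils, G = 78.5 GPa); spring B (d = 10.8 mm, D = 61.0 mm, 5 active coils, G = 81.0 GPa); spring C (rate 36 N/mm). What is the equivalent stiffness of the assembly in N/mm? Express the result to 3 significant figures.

74.1 N/mm

k_A = Gd⁴/(8D³N_a) = (78.5×10³)(11.0⁴)/(8·49.0³·22) = 55.506 N/mm
k_B = Gd⁴/(8D³N_a) = (81.0×10³)(10.8⁴)/(8·61.0³·5) = 121.38 N/mm
Springs A,B series: k_AB = 1/(1/55.506+1/121.38) = 38.088 N/mm; parallel with C: k_eq = 38.088+36 = 74.088 N/mm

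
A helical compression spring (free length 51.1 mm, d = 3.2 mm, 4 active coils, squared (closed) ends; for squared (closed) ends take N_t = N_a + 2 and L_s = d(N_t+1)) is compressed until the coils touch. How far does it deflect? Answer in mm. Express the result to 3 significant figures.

28.7 mm

N_t = 6; L_s = 3.2·7 = 22.4 mm
δ_solid = L₀ − L_s = 51.1 − 22.4 = 28.7 mm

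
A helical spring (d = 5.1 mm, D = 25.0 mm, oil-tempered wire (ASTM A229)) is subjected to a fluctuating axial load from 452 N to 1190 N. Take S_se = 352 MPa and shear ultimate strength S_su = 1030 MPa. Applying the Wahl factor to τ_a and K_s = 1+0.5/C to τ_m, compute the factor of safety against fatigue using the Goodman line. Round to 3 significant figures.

C = D/d = 25.0/5.1 = 4.9020; K_W = (4C−1)/(4C−4)+0.615/C = 1.3177; K_s = 1+0.5/C = 1.1020
F_a = (F_max−F_min)/2 = 369 N; F_m = (F_max+F_min)/2 = 821 N
τ_a = K_W·8F_aD/(πd³) = 1.3177 × 177.09 = 233.35 MPa
τ_m = K_s·8F_mD/(πd³) = 1.1020 × 394.01 = 434.2 MPa
Goodman: 1/n_f = τ_a/S_se + τ_m/S_su = 233.35/352 + 434.2/1030 = 0.66292 + 0.42156 = 1.0845
n_f = 1/1.0845 = 0.9221

0.922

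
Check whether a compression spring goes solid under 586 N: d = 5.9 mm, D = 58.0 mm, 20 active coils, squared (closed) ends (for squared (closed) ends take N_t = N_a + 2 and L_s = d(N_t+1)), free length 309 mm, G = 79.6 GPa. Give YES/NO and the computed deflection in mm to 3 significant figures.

k = Gd⁴/(8D³N_a) = (79.6×10³)(5.9⁴)/(8·58.0³·20) = 3.0897 N/mm
N_t = 22; L_s = 5.9·23 = 135.7 mm; δ_solid = L₀ − L_s = 309 − 135.7 = 173.3 mm
δ = F/k = 586/3.0897 = 189.66 mm
δ ≥ δ_solid → spring goes solid

YES, δ = 190 mm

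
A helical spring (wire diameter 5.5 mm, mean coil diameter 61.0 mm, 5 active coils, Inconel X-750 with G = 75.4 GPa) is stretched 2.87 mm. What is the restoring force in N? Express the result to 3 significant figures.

k = Gd⁴/(8D³N_a) = (75.4×10³)(5.5⁴)/(8·61.0³·5) = 7.5993 N/mm
F = k·δ = 7.5993 × 2.87 = 21.81 N

21.8 N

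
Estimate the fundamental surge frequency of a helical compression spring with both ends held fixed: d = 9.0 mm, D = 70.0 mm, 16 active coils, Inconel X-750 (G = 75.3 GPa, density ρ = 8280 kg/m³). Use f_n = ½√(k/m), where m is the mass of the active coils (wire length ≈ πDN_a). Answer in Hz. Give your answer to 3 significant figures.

39.0 Hz

k = Gd⁴/(8D³N_a) = (75.3×10³)(9.0⁴)/(8·70.0³·16) = 11.253 N/mm = 11253 N/m
Wire length L = πDN_a = π·70.0·16 = 3518.6 mm
m = ρ·(πd²/4)·L = 8280 × 63.617×10⁻⁶ m² × 3.5186 m = 1.8534 kg
f_n = ½√(k/m) = 0.5·√(11253/1.8534) = 0.5·√(6071.4) = 38.96 Hz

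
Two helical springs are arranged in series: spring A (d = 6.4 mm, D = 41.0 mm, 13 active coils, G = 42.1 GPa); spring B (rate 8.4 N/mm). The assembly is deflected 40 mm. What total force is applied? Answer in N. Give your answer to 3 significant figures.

181 N

k_A = Gd⁴/(8D³N_a) = (42.1×10³)(6.4⁴)/(8·41.0³·13) = 9.8541 N/mm
Series: 1/k_eq = 1/9.8541 + 1/8.4 = 0.22053; k_eq = 4.5346 N/mm
F = k_eq·δ = 4.5346·40 = 181.38 N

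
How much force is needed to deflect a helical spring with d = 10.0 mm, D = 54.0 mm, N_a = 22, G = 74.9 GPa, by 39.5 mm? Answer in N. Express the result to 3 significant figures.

1070 N

k = Gd⁴/(8D³N_a) = (74.9×10³)(10.0⁴)/(8·54.0³·22) = 27.026 N/mm
F = k·δ = 27.026 × 39.5 = 1067.5 N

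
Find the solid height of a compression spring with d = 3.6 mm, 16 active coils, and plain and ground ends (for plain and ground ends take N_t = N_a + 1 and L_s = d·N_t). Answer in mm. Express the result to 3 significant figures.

plain and ground ends: N_t = N_a + 1 = 16 + 1 = 17
L_s = d·N_t = 3.6 × 17 = 61.2 mm

61.2 mm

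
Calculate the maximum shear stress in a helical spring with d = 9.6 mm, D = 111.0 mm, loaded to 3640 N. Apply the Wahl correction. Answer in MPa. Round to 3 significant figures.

Spring index C = D/d = 111.0/9.6 = 11.5625
K_W = (4C−1)/(4C−4) + 0.615/C = 45.250/42.250 + 0.0532 = 1.1242
τ₀ = 8FD/(πd³) = 8·3640·111.0/(π·9.6³) = 3.23232e+06/2779.5 = 1162.9 MPa
τ_max = K·τ₀ = 1.1242 × 1162.9 = 1307.4 MPa

1310 MPa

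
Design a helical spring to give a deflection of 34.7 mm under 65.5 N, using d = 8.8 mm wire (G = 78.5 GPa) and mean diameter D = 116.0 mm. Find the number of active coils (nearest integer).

Required rate k = F/δ = 65.5/34.7 = 1.8876 N/mm
N_a = Gd⁴/(8D³k) = (78.5×10³ × 8.8⁴)/(8 × 116.0³ × 1.8876)
    = 4.70761e+08 / 2.35709e+07 = 19.97 → 20 coils

20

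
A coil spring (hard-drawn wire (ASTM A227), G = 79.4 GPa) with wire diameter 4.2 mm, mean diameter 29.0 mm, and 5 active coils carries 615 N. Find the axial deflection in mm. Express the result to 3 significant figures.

24.3 mm

k = Gd⁴/(8D³N_a) = (79.4×10³)(4.2⁴)/(8·29.0³·5) = 25.326 N/mm
δ = F/k = 615 / 25.326 = 24.284 mm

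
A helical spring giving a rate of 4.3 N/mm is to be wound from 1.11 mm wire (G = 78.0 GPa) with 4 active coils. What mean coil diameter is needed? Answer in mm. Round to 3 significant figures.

D = (Gd⁴/(8N_a·k))^(1/3) = (78.0×10³·1.11⁴/(8·4·4.3))^(1/3)
  = (860.534)^(1/3) = 9.5117 mm

9.51 mm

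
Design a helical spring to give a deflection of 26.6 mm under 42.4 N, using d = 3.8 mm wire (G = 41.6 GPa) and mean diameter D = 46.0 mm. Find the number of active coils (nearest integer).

7

Required rate k = F/δ = 42.4/26.6 = 1.594 N/mm
N_a = Gd⁴/(8D³k) = (41.6×10³ × 3.8⁴)/(8 × 46.0³ × 1.594)
    = 8.67417e+06 / 1.24122e+06 = 6.988 → 7 coils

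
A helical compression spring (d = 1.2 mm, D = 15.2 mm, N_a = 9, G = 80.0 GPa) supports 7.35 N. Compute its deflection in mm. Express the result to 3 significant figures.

11.2 mm

k = Gd⁴/(8D³N_a) = (80.0×10³)(1.2⁴)/(8·15.2³·9) = 0.65607 N/mm
δ = F/k = 7.35 / 0.65607 = 11.203 mm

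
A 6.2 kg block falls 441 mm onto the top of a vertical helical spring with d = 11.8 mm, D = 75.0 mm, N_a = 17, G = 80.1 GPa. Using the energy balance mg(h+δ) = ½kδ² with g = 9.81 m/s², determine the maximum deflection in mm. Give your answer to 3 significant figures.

k = Gd⁴/(8D³N_a) = (80.1×10³)(11.8⁴)/(8·75.0³·17) = 27.067 N/mm
W = mg = 6.2 × 9.81 = 60.822 N
½kδ² − Wδ − Wh = 0 → δ = (W + √(W² + 2kWh))/k
δ = (60.822 + √(3699.3 + 1.452e+06))/27.067 = (60.822 + 1206.5)/27.067 = 46.823 mm

46.8 mm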